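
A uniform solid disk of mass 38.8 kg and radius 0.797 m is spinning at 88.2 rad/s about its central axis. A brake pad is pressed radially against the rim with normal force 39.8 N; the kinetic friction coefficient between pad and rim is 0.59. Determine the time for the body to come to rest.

t ≈ 58.1 s

I = ½MR² = (1/2)(38.8)(0.797)² = 12.32 kg·m².
Friction force f = μN = (0.59)(39.8) = 23.48 N at the rim; torque magnitude τ = fR = 18.72 N·m, opposing ω.
|α| = τ/I = 18.72/12.32 = 1.519 rad/s² (deceleration).
0 = ω₀ − |α|t ⇒ t = ω₀/|α| = 88.2/1.519 = 58.08 s.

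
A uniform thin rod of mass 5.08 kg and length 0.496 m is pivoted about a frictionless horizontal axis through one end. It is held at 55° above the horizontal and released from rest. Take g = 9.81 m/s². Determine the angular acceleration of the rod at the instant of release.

About the pivot, I = (1/3)ML² = (1/3)(5.08)(0.496)² = 0.4166 kg·m².
The weight acts at the center, a distance L/2 = 0.2480 m from the pivot; τ = Mg(L/2) cos 55° = 7.089 N·m.
α = τ/I = 7.089/0.4166 = 17.02 rad/s².

α ≈ 17.0 rad/s²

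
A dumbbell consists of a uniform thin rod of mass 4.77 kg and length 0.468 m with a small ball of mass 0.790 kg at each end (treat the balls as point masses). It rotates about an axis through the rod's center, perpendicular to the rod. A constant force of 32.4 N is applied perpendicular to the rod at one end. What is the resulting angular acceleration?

α ≈ 43.7 rad/s²

I_rod = (1/12)ML² = (1/12)(4.77)(0.468)² = 0.08706 kg·m².
I_balls = 2·m·(L/2)² = 2(0.790)(0.2340)² = 0.08651 kg·m².
Total I = 0.1736 kg·m².
τ = F·(L/2) = (32.4)(0.234) = 7.582 N·m.
α = τ/I = 7.582/0.1736 = 43.68 rad/s².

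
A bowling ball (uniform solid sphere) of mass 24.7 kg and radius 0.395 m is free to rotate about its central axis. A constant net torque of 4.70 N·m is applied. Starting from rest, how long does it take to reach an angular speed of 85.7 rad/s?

I = (2/5)MR² = (2/5)(24.7)(0.395)² = 1.542 kg·m².
α = τ/I = 4.70/1.542 = 3.049 rad/s².
ω = αt ⇒ t = ω/α = 85.7/3.049 = 28.11 s.

t ≈ 28.1 s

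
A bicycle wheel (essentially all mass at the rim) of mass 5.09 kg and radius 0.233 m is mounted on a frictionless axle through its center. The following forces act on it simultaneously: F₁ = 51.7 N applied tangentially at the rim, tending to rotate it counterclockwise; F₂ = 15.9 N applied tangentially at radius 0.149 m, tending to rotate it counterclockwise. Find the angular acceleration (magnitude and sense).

I = MR² = (5.09)(0.233)² = 0.2763 kg·m².
Taking counterclockwise as positive: τ₁ = +(51.7)(0.233) = +12.05 N·m; τ₂ = +(15.9)(0.149) = +2.369 N·m.
Net torque τ = 14.42 N·m.
α = τ/I = 14.42/0.2763 = 52.17 rad/s².

α ≈ 52.2 rad/s², counterclockwise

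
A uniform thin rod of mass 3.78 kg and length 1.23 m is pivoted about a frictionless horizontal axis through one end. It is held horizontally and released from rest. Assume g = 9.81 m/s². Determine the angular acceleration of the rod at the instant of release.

α ≈ 12.0 rad/s²

About the pivot, I = (1/3)ML² = (1/3)(3.78)(1.23)² = 1.906 kg·m².
The weight acts at the center, a distance L/2 = 0.6150 m from the pivot; τ = Mg(L/2) = 22.81 N·m.
α = τ/I = 22.81/1.906 = 11.96 rad/s².
(Equivalently α = (3g/(2L)) = 11.96 rad/s².)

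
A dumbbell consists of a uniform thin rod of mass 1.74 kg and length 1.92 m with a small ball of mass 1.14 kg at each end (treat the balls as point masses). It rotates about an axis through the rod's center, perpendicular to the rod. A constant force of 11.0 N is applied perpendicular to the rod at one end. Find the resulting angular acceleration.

α ≈ 4.01 rad/s²

I_rod = (1/12)ML² = (1/12)(1.74)(1.92)² = 0.5345 kg·m².
I_balls = 2·m·(L/2)² = 2(1.14)(0.9600)² = 2.101 kg·m².
Total I = 2.636 kg·m².
τ = F·(L/2) = (11.0)(0.960) = 10.56 N·m.
α = τ/I = 10.56/2.636 = 4.006 rad/s².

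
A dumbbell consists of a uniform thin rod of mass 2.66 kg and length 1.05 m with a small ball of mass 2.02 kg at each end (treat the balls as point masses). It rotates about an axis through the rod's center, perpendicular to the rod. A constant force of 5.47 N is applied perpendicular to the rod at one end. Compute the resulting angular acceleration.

α ≈ 2.11 rad/s²

I_rod = (1/12)ML² = (1/12)(2.66)(1.05)² = 0.2444 kg·m².
I_balls = 2·m·(L/2)² = 2(2.02)(0.5250)² = 1.114 kg·m².
Total I = 1.358 kg·m².
τ = F·(L/2) = (5.47)(0.525) = 2.872 N·m.
α = τ/I = 2.872/1.358 = 2.115 rad/s².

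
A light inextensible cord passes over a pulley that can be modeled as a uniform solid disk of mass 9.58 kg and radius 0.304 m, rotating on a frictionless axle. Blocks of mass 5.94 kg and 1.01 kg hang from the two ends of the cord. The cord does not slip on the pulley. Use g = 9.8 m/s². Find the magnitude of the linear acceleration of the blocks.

I = ½MR² = (1/2)(9.58)(0.304)² = 0.4427 kg·m².
Heavier block: m₁g − T₁ = m₁a. Lighter block: T₂ − m₂g = m₂a.
Pulley: (T₁ − T₂)R = Iα = I(a/R), so T₁ − T₂ = (I/R²)a = (1/2)M_p a = 4.790·a.
Adding the three: (m₁ − m₂)g = (m₁ + m₂ + 4.790)a, so a = (5.94 − 1.01)(9.8)/(5.94 + 1.01 + 4.790) = 4.115 m/s².

a ≈ 4.12 m/s²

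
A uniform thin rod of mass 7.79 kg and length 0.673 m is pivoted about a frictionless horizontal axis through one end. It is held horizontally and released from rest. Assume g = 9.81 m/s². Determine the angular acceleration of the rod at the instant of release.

α ≈ 21.9 rad/s²

About the pivot, I = (1/3)ML² = (1/3)(7.79)(0.673)² = 1.176 kg·m².
The weight acts at the center, a distance L/2 = 0.3365 m from the pivot; τ = Mg(L/2) = 25.72 N·m.
α = τ/I = 25.72/1.176 = 21.86 rad/s².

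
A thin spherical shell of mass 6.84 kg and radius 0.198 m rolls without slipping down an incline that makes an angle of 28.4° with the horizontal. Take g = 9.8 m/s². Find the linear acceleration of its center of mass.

a ≈ 2.80 m/s²

Translation along the incline: Mg sinθ − f = Ma.
Rotation about the center: fR = Iα with I = (2/3)MR². No-slip gives a = αR, so f = (I/R²)a = (2/3)M a.
Substituting: Mg sinθ = (1 + 0.6667)Ma, so a = g sinθ/(1 + 0.6667) = (9.8) sin 28.4° / 1.667 = 2.797 m/s².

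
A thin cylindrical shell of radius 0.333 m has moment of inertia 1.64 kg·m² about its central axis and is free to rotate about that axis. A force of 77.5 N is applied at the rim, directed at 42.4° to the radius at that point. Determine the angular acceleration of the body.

Only the tangential component produces torque: τ = F R sinθ = (77.5)(0.333) sin 42.4° = 17.40 N·m.
Newton's second law for rotation, τ = Iα, gives α = τ/I = 17.40/1.640 = 10.61 rad/s².

α ≈ 10.6 rad/s²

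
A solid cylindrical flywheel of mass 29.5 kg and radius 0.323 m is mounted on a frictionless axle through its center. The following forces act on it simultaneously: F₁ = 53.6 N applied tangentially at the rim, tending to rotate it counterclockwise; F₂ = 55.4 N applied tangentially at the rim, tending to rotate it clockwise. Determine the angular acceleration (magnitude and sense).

I = ½MR² = (1/2)(29.5)(0.323)² = 1.539 kg·m².
Taking counterclockwise as positive: τ₁ = +(53.6)(0.323) = +17.31 N·m; τ₂ = −(55.4)(0.323) = −17.89 N·m.
Net torque τ = -0.5814 N·m.
α = τ/I = -0.5814/1.539 = -0.3778 rad/s².

α ≈ 0.378 rad/s², clockwise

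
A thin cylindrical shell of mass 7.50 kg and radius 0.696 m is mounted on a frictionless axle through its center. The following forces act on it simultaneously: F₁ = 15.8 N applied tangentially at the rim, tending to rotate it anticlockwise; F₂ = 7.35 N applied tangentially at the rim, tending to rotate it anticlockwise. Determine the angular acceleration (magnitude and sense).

α ≈ 4.43 rad/s², anticlockwise

I = MR² = (7.50)(0.696)² = 3.633 kg·m².
Taking anticlockwise as positive: τ₁ = +(15.8)(0.696) = +11.00 N·m; τ₂ = +(7.35)(0.696) = +5.116 N·m.
Net torque τ = 16.11 N·m.
α = τ/I = 16.11/3.633 = 4.435 rad/s².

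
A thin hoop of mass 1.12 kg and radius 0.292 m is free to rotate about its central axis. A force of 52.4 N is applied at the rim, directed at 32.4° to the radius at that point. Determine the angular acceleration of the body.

α ≈ 85.9 rad/s²

I = MR² = (1.12)(0.292)² = 0.09550 kg·m².
Only the tangential component produces torque: τ = F R sinθ = (52.4)(0.292) sin 32.4° = 8.199 N·m.
Newton's second law for rotation, τ = Iα, gives α = τ/I = 8.199/0.09550 = 85.85 rad/s².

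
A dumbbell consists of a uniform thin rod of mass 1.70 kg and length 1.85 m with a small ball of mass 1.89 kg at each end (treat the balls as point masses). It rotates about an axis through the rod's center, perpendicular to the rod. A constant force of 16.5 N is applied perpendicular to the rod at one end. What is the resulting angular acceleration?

I_rod = (1/12)ML² = (1/12)(1.70)(1.85)² = 0.4849 kg·m².
I_balls = 2·m·(L/2)² = 2(1.89)(0.9250)² = 3.234 kg·m².
Total I = 3.719 kg·m².
τ = F·(L/2) = (16.5)(0.925) = 15.26 N·m.
α = τ/I = 15.26/3.719 = 4.104 rad/s².

α ≈ 4.10 rad/s²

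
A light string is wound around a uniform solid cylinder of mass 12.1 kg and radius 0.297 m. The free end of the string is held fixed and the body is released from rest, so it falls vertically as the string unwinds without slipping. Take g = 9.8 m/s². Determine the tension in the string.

Translation: Mg − T = Ma. Rotation about the center: TR = Iα with I = ½MR².
With a = αR: T = (I/R²)a = (1/2)M a, so Mg = (1 + 0.5000)Ma.
a = g/(1 + 0.5000) = 9.8/1.500 = 6.533 m/s².
T = 0.5000·M·a = (0.5000)(12.1)(6.533) = 39.53 N.

T ≈ 39.5 N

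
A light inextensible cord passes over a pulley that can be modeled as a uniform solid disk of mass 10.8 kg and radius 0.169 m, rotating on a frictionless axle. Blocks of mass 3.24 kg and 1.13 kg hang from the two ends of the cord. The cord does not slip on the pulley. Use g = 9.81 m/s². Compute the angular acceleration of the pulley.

α ≈ 12.5 rad/s²

I = ½MR² = (1/2)(10.8)(0.169)² = 0.1542 kg·m².
Heavier block: m₁g − T₁ = m₁a. Lighter block: T₂ − m₂g = m₂a.
Pulley: (T₁ − T₂)R = Iα = I(a/R), so T₁ − T₂ = (I/R²)a = (1/2)M_p a = 5.400·a.
Adding the three: (m₁ − m₂)g = (m₁ + m₂ + 5.400)a, so a = (3.24 − 1.13)(9.81)/(3.24 + 1.13 + 5.400) = 2.119 m/s².
α = a/R = 2.119/0.169 = 12.54 rad/s².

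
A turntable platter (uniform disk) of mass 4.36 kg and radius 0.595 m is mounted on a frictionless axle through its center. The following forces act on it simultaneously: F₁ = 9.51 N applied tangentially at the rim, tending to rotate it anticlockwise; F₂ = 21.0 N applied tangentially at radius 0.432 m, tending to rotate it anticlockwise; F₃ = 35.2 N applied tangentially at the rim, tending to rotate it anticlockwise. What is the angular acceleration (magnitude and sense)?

I = ½MR² = (1/2)(4.36)(0.595)² = 0.7718 kg·m².
Taking anticlockwise as positive: τ₁ = +(9.51)(0.595) = +5.658 N·m; τ₂ = +(21.0)(0.432) = +9.072 N·m; τ₃ = +(35.2)(0.595) = +20.94 N·m.
Net torque τ = 35.67 N·m.
α = τ/I = 35.67/0.7718 = 46.22 rad/s².

α ≈ 46.2 rad/s², anticlockwise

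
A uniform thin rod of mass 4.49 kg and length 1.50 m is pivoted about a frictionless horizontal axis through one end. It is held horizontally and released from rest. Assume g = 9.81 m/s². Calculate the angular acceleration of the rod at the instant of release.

α ≈ 9.81 rad/s²

About the pivot, I = (1/3)ML² = (1/3)(4.49)(1.50)² = 3.368 kg·m².
The weight acts at the center, a distance L/2 = 0.7500 m from the pivot; τ = Mg(L/2) = 33.04 N·m.
α = τ/I = 33.04/3.368 = 9.810 rad/s².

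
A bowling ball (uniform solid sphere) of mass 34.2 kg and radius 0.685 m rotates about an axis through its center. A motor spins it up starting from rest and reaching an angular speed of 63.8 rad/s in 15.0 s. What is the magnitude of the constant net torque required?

I = (2/5)MR² = (2/5)(34.2)(0.685)² = 6.419 kg·m².
α = Δω/Δt = (63.8 − 0)/15.0 = 4.253 rad/s².
τ = Iα = (6.419)(4.253) = 27.30 N·m.

τ ≈ 27.3 N·m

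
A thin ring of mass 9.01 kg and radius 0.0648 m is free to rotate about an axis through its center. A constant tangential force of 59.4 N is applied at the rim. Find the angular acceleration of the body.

I = MR² = (9.01)(0.0648)² = 0.03783 kg·m².
τ = F R = (59.4)(0.0648) = 3.849 N·m.
Newton's second law for rotation, τ = Iα, gives α = τ/I = 3.849/0.03783 = 101.7 rad/s².

α ≈ 102 rad/s²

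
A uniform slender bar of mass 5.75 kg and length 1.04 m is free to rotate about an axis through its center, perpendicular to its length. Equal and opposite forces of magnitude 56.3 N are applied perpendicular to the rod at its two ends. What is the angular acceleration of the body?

α ≈ 113 rad/s²

I = (1/12)ML² = (1/12)(5.75)(1.04)² = 0.5183 kg·m².
The couple gives τ = F·(L/2) + F·(L/2) = F L = (56.3)(1.04) = 58.55 N·m.
Newton's second law for rotation, τ = Iα, gives α = τ/I = 58.55/0.5183 = 113.0 rad/s².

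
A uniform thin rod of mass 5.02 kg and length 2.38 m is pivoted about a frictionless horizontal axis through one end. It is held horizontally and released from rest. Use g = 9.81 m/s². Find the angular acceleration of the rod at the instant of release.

α ≈ 6.18 rad/s²

About the pivot, I = (1/3)ML² = (1/3)(5.02)(2.38)² = 9.478 kg·m².
The weight acts at the center, a distance L/2 = 1.190 m from the pivot; τ = Mg(L/2) = 58.60 N·m.
α = τ/I = 58.60/9.478 = 6.183 rad/s².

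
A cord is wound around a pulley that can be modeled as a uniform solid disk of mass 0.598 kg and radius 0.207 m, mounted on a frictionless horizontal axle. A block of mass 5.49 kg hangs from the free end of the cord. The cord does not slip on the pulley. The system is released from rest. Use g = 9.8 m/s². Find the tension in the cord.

I = ½MR² = (1/2)(0.598)(0.207)² = 0.01281 kg·m².
Block: mg − T = ma. Pulley: TR = Iα. No-slip: a = αR, so T = (I/R²)a = 0.2990·a.
Then mg = (m + 0.2990)a, so a = (5.49)(9.8)/(5.49 + 0.2990) = 9.294 m/s².
T = 0.2990·a = 2.779 N.

T ≈ 2.78 N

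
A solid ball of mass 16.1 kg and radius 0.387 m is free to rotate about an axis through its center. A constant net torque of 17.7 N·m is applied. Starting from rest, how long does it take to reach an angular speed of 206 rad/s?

I = (2/5)MR² = (2/5)(16.1)(0.387)² = 0.9645 kg·m².
α = τ/I = 17.7/0.9645 = 18.35 rad/s².
ω = αt ⇒ t = ω/α = 206/18.35 = 11.23 s.

t ≈ 11.2 s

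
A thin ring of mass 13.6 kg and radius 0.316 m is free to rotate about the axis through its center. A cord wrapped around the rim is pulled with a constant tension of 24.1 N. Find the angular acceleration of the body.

I = MR² = (13.6)(0.316)² = 1.358 kg·m².
τ = F R = (24.1)(0.316) = 7.616 N·m.
From τ = Iα: α = 7.616/1.358 = 5.608 rad/s².

α ≈ 5.61 rad/s²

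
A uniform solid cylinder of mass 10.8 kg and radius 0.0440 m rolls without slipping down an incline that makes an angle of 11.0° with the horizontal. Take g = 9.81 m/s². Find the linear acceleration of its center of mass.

Translation along the incline: Mg sinθ − f = Ma.
Rotation about the center: fR = Iα with I = ½MR². No-slip gives a = αR, so f = (I/R²)a = (1/2)M a.
Substituting: Mg sinθ = (1 + 0.5000)Ma, so a = g sinθ/(1 + 0.5000) = (9.81) sin 11.0° / 1.500 = 1.248 m/s².

a ≈ 1.25 m/s²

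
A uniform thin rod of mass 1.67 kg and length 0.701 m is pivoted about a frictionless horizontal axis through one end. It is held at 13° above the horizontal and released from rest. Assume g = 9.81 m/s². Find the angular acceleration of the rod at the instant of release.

About the pivot, I = (1/3)ML² = (1/3)(1.67)(0.701)² = 0.2735 kg·m².
The weight acts at the center, a distance L/2 = 0.3505 m from the pivot; τ = Mg(L/2) cos 13° = 5.595 N·m.
α = τ/I = 5.595/0.2735 = 20.45 rad/s².

α ≈ 20.5 rad/s²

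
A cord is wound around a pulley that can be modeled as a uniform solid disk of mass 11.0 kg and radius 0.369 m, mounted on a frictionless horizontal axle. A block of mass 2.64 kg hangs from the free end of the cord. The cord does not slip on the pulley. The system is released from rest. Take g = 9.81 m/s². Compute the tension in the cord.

T ≈ 17.5 N

I = ½MR² = (1/2)(11.0)(0.369)² = 0.7489 kg·m².
Block: mg − T = ma. Pulley: TR = Iα. No-slip: a = αR, so T = (I/R²)a = 5.500·a.
Then mg = (m + 5.500)a, so a = (2.64)(9.81)/(2.64 + 5.500) = 3.182 m/s².
T = 5.500·a = 17.50 N.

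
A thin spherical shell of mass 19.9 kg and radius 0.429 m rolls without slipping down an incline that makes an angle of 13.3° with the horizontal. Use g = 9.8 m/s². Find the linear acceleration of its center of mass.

a ≈ 1.35 m/s²

Translation along the incline: Mg sinθ − f = Ma.
Rotation about the center: fR = Iα with I = (2/3)MR². No-slip gives a = αR, so f = (I/R²)a = (2/3)M a.
Substituting: Mg sinθ = (1 + 0.6667)Ma, so a = g sinθ/(1 + 0.6667) = (9.8) sin 13.3° / 1.667 = 1.353 m/s².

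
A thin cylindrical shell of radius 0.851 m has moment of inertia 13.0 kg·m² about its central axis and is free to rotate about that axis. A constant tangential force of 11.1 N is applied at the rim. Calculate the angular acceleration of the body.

α ≈ 0.727 rad/s²

τ = F R = (11.1)(0.851) = 9.446 N·m.
From τ = Iα: α = 9.446/13.00 = 0.7266 rad/s².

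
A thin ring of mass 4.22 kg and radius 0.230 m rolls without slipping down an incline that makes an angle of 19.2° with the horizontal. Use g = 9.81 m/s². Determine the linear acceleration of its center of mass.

a ≈ 1.61 m/s²

Translation along the incline: Mg sinθ − f = Ma.
Rotation about the center: fR = Iα with I = MR². No-slip gives a = αR, so f = (I/R²)a = M a.
Substituting: Mg sinθ = (1 + 1.000)Ma, so a = g sinθ/(1 + 1.000) = (9.81) sin 19.2° / 2.000 = 1.613 m/s².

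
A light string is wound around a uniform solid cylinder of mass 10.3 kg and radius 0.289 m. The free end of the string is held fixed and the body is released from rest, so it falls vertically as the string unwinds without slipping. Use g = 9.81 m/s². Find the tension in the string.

Translation: Mg − T = Ma. Rotation about the center: TR = Iα with I = ½MR².
With a = αR: T = (I/R²)a = (1/2)M a, so Mg = (1 + 0.5000)Ma.
a = g/(1 + 0.5000) = 9.81/1.500 = 6.540 m/s².
T = 0.5000·M·a = (0.5000)(10.3)(6.540) = 33.68 N.

T ≈ 33.7 N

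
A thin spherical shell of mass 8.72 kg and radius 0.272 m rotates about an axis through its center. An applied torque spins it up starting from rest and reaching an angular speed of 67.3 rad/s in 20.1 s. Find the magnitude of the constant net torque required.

τ ≈ 1.44 N·m

I = (2/3)MR² = (2/3)(8.72)(0.272)² = 0.4301 kg·m².
α = Δω/Δt = (67.3 − 0)/20.1 = 3.348 rad/s².
τ = Iα = (0.4301)(3.348) = 1.440 N·m.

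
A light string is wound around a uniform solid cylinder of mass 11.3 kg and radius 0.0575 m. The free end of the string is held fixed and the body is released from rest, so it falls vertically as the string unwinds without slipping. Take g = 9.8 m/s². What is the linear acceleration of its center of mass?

Translation: Mg − T = Ma. Rotation about the center: TR = Iα with I = ½MR².
With a = αR: T = (I/R²)a = (1/2)M a, so Mg = (1 + 0.5000)Ma.
a = g/(1 + 0.5000) = 9.8/1.500 = 6.533 m/s².

a ≈ 6.53 m/s²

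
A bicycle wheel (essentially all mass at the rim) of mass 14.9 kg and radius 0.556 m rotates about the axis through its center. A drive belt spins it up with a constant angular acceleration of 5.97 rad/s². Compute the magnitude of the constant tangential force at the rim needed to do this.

I = MR² = (14.9)(0.556)² = 4.606 kg·m².
The required torque is τ = Iα = (4.606)(5.970) = 27.50 N·m.
A tangential force at the rim gives τ = FR, so F = τ/R = 27.50/0.556 = 49.46 N.

F ≈ 49.5 N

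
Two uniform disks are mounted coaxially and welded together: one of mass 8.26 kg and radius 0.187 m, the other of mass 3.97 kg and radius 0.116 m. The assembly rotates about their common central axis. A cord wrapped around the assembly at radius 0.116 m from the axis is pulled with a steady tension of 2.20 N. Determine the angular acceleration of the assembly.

I = ½M₁R₁² + ½M₂R₂² = ½(8.26)(0.187)² + ½(3.97)(0.116)² = 0.1711 kg·m².
τ = F r = (2.20)(0.116) = 0.2552 N·m.
α = τ/I = 0.2552/0.1711 = 1.491 rad/s².

α ≈ 1.49 rad/s²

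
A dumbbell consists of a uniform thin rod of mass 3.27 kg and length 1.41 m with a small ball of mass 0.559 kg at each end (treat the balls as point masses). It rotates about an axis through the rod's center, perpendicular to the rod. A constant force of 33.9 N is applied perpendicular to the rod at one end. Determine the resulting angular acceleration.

α ≈ 21.8 rad/s²

I_rod = (1/12)ML² = (1/12)(3.27)(1.41)² = 0.5418 kg·m².
I_balls = 2·m·(L/2)² = 2(0.559)(0.7050)² = 0.5557 kg·m².
Total I = 1.097 kg·m².
τ = F·(L/2) = (33.9)(0.705) = 23.90 N·m.
α = τ/I = 23.90/1.097 = 21.78 rad/s².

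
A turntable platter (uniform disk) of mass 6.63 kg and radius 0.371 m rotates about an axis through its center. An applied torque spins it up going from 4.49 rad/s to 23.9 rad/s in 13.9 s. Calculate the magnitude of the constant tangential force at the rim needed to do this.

I = ½MR² = (1/2)(6.63)(0.371)² = 0.4563 kg·m².
α = Δω/Δt = (23.9 − 4.49)/13.9 = 1.396 rad/s².
The required torque is τ = Iα = (0.4563)(1.396) = 0.6372 N·m.
A tangential force at the rim gives τ = FR, so F = τ/R = 0.6372/0.371 = 1.717 N.

F ≈ 1.72 N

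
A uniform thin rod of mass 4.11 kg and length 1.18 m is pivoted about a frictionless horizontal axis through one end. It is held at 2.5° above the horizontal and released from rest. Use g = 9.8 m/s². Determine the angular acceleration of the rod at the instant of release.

α ≈ 12.4 rad/s²

About the pivot, I = (1/3)ML² = (1/3)(4.11)(1.18)² = 1.908 kg·m².
The weight acts at the center, a distance L/2 = 0.5900 m from the pivot; τ = Mg(L/2) cos 2.5° = 23.74 N·m.
α = τ/I = 23.74/1.908 = 12.45 rad/s².
(Equivalently α = (3g/(2L)) cos 2.5° = 12.45 rad/s².)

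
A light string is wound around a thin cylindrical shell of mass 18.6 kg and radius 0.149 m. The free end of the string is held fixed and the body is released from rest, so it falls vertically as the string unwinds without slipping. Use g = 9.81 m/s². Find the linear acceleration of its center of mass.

a ≈ 4.91 m/s²

Translation: Mg − T = Ma. Rotation about the center: TR = Iα with I = MR².
With a = αR: T = (I/R²)a = M a, so Mg = (1 + 1.000)Ma.
a = g/(1 + 1.000) = 9.81/2.000 = 4.905 m/s².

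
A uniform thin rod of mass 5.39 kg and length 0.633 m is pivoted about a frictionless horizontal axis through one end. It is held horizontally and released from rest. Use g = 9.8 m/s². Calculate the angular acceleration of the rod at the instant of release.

About the pivot, I = (1/3)ML² = (1/3)(5.39)(0.633)² = 0.7199 kg·m².
The weight acts at the center, a distance L/2 = 0.3165 m from the pivot; τ = Mg(L/2) = 16.72 N·m.
α = τ/I = 16.72/0.7199 = 23.22 rad/s².
(Equivalently α = (3g/(2L)) = 23.22 rad/s².)

α ≈ 23.2 rad/s²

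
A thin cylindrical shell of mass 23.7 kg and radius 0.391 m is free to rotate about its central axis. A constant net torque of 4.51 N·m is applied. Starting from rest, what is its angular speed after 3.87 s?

I = MR² = (23.7)(0.391)² = 3.623 kg·m².
α = τ/I = 4.51/3.623 = 1.245 rad/s².
ω = ω₀ + αt = 0 + (1.245)(3.87) = 4.817 rad/s.

ω ≈ 4.82 rad/s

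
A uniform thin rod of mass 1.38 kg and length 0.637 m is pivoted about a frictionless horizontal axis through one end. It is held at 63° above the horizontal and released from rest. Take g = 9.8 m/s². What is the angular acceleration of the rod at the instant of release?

α ≈ 10.5 rad/s²

About the pivot, I = (1/3)ML² = (1/3)(1.38)(0.637)² = 0.1867 kg·m².
The weight acts at the center, a distance L/2 = 0.3185 m from the pivot; τ = Mg(L/2) cos 63° = 1.956 N·m.
α = τ/I = 1.956/0.1867 = 10.48 rad/s².
(Equivalently α = (3g/(2L)) cos 63° = 10.48 rad/s².)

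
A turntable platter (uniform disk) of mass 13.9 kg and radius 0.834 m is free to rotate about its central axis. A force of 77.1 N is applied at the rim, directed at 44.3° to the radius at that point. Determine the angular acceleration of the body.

I = ½MR² = (1/2)(13.9)(0.834)² = 4.834 kg·m².
Only the tangential component produces torque: τ = F R sinθ = (77.1)(0.834) sin 44.3° = 44.91 N·m.
From τ = Iα: α = 44.91/4.834 = 9.290 rad/s².

α ≈ 9.29 rad/s²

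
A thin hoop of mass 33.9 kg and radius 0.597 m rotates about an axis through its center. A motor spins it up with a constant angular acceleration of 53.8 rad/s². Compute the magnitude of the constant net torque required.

τ ≈ 650 N·m

I = MR² = (33.9)(0.597)² = 12.08 kg·m².
τ = Iα = (12.08)(53.80) = 650.0 N·m.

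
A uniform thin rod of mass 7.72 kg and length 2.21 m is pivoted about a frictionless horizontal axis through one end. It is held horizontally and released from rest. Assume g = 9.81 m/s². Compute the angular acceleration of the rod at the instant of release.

About the pivot, I = (1/3)ML² = (1/3)(7.72)(2.21)² = 12.57 kg·m².
The weight acts at the center, a distance L/2 = 1.105 m from the pivot; τ = Mg(L/2) = 83.69 N·m.
α = τ/I = 83.69/12.57 = 6.658 rad/s².
(Equivalently α = (3g/(2L)) = 6.658 rad/s².)

α ≈ 6.66 rad/s²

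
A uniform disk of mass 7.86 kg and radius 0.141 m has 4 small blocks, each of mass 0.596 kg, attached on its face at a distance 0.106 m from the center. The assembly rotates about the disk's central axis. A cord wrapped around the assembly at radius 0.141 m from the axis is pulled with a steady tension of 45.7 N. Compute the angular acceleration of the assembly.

I_disk = ½MR² = ½(7.86)(0.141)² = 0.07813 kg·m².
I_blocks = 4·m·r² = 4(0.596)(0.106)² = 0.02679 kg·m².
Total I = 0.1049 kg·m².
τ = F r = (45.7)(0.141) = 6.444 N·m.
α = τ/I = 6.444/0.1049 = 61.42 rad/s².

α ≈ 61.4 rad/s²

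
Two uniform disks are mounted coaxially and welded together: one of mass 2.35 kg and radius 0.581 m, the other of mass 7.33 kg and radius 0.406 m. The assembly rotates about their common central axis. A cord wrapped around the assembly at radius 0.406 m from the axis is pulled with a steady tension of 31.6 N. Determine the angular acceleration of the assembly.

I = ½M₁R₁² + ½M₂R₂² = ½(2.35)(0.581)² + ½(7.33)(0.406)² = 1.001 kg·m².
τ = F r = (31.6)(0.406) = 12.83 N·m.
α = τ/I = 12.83/1.001 = 12.82 rad/s².

α ≈ 12.8 rad/s²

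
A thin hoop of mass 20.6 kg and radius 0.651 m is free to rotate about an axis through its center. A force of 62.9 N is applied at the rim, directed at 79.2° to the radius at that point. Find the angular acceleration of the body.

I = MR² = (20.6)(0.651)² = 8.730 kg·m².
Only the tangential component produces torque: τ = F R sinθ = (62.9)(0.651) sin 79.2° = 40.22 N·m.
From τ = Iα: α = 40.22/8.730 = 4.607 rad/s².

α ≈ 4.61 rad/s²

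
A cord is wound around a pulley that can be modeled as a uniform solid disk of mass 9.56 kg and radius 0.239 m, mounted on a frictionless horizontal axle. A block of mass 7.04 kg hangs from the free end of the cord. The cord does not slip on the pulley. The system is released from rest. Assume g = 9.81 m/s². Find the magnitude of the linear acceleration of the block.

I = ½MR² = (1/2)(9.56)(0.239)² = 0.2730 kg·m².
Block: mg − T = ma. Pulley: TR = Iα. No-slip: a = αR, so T = (I/R²)a = 4.780·a.
Then mg = (m + 4.780)a, so a = (7.04)(9.81)/(7.04 + 4.780) = 5.843 m/s².

a ≈ 5.84 m/s²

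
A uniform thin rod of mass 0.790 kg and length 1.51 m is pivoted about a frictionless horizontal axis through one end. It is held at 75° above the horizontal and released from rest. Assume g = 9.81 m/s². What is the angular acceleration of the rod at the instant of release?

About the pivot, I = (1/3)ML² = (1/3)(0.790)(1.51)² = 0.6004 kg·m².
The weight acts at the center, a distance L/2 = 0.7550 m from the pivot; τ = Mg(L/2) cos 75° = 1.514 N·m.
α = τ/I = 1.514/0.6004 = 2.522 rad/s².

α ≈ 2.52 rad/s²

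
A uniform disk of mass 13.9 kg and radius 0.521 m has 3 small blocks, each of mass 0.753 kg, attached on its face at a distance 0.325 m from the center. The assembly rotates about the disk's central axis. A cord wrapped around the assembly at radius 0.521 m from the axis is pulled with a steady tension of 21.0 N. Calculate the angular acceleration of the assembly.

α ≈ 5.15 rad/s²

I_disk = ½MR² = ½(13.9)(0.521)² = 1.887 kg·m².
I_blocks = 3·m·r² = 3(0.753)(0.325)² = 0.2386 kg·m².
Total I = 2.125 kg·m².
τ = F r = (21.0)(0.521) = 10.94 N·m.
α = τ/I = 10.94/2.125 = 5.148 rad/s².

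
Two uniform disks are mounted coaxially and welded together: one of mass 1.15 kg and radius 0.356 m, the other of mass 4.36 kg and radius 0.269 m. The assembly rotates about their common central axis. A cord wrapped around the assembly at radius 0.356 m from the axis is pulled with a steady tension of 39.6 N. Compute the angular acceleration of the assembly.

I = ½M₁R₁² + ½M₂R₂² = ½(1.15)(0.356)² + ½(4.36)(0.269)² = 0.2306 kg·m².
τ = F r = (39.6)(0.356) = 14.10 N·m.
α = τ/I = 14.10/0.2306 = 61.13 rad/s².

α ≈ 61.1 rad/s²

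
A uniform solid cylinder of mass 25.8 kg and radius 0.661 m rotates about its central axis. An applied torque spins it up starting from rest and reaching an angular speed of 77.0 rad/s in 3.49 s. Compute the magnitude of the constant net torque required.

I = ½MR² = (1/2)(25.8)(0.661)² = 5.636 kg·m².
α = Δω/Δt = (77.0 − 0)/3.49 = 22.06 rad/s².
τ = Iα = (5.636)(22.06) = 124.4 N·m.

τ ≈ 124 N·m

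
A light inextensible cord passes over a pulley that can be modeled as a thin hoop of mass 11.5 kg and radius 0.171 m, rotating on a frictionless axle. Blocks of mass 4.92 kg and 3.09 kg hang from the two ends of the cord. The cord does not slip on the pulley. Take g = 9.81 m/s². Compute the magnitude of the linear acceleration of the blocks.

a ≈ 0.920 m/s²

I = MR² = (11.5)(0.171)² = 0.3363 kg·m².
Heavier block: m₁g − T₁ = m₁a. Lighter block: T₂ − m₂g = m₂a.
Pulley: (T₁ − T₂)R = Iα = I(a/R), so T₁ − T₂ = (I/R²)a = 1·M_p a = 11.50·a.
Adding the three: (m₁ − m₂)g = (m₁ + m₂ + 11.50)a, so a = (4.92 − 3.09)(9.81)/(4.92 + 3.09 + 11.50) = 0.9202 m/s².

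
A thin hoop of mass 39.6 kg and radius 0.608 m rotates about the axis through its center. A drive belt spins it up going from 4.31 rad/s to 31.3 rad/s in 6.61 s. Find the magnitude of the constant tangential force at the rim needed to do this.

F ≈ 98.3 N

I = MR² = (39.6)(0.608)² = 14.64 kg·m².
α = Δω/Δt = (31.3 − 4.31)/6.61 = 4.083 rad/s².
The required torque is τ = Iα = (14.64)(4.083) = 59.77 N·m.
A tangential force at the rim gives τ = FR, so F = τ/R = 59.77/0.608 = 98.31 N.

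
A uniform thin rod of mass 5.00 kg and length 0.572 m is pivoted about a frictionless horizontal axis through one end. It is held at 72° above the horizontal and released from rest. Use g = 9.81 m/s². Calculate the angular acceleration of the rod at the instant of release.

α ≈ 7.95 rad/s²

About the pivot, I = (1/3)ML² = (1/3)(5.00)(0.572)² = 0.5453 kg·m².
The weight acts at the center, a distance L/2 = 0.2860 m from the pivot; τ = Mg(L/2) cos 72° = 4.335 N·m.
α = τ/I = 4.335/0.5453 = 7.950 rad/s².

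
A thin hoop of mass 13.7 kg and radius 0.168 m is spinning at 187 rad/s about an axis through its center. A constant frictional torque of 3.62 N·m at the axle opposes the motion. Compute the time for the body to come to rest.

t ≈ 20.0 s

I = MR² = (13.7)(0.168)² = 0.3867 kg·m².
The net torque has magnitude 3.62 N·m, opposing ω.
|α| = τ/I = 3.620/0.3867 = 9.362 rad/s² (deceleration).
0 = ω₀ − |α|t ⇒ t = ω₀/|α| = 187/9.362 = 19.97 s.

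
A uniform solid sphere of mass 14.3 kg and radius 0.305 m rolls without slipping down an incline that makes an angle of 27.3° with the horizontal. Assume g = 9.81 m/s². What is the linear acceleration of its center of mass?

Translation along the incline: Mg sinθ − f = Ma.
Rotation about the center: fR = Iα with I = (2/5)MR². No-slip gives a = αR, so f = (I/R²)a = (2/5)M a.
Substituting: Mg sinθ = (1 + 0.4000)Ma, so a = g sinθ/(1 + 0.4000) = (9.81) sin 27.3° / 1.400 = 3.214 m/s².

a ≈ 3.21 m/s²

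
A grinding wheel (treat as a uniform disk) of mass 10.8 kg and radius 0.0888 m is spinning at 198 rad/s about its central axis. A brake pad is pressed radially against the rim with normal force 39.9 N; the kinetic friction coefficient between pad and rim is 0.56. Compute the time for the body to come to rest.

I = ½MR² = (1/2)(10.8)(0.0888)² = 0.04258 kg·m².
Friction force f = μN = (0.56)(39.9) = 22.34 N at the rim; torque magnitude τ = fR = 1.984 N·m, opposing ω.
|α| = τ/I = 1.984/0.04258 = 46.60 rad/s² (deceleration).
0 = ω₀ − |α|t ⇒ t = ω₀/|α| = 198/46.60 = 4.249 s.

t ≈ 4.25 s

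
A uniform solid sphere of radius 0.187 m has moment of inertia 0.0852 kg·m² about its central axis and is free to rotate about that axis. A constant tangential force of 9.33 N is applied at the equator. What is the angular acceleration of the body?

α ≈ 20.5 rad/s²

τ = F R = (9.33)(0.187) = 1.745 N·m.
Newton's second law for rotation, τ = Iα, gives α = τ/I = 1.745/0.08520 = 20.48 rad/s².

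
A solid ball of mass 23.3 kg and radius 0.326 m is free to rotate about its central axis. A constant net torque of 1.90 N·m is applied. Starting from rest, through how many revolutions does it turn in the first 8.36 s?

I = (2/5)MR² = (2/5)(23.3)(0.326)² = 0.9905 kg·m².
α = τ/I = 1.90/0.9905 = 1.918 rad/s².
θ = ½αt² = ½(1.918)(8.36)² = 67.03 rad.
Revolutions = θ/(2π) = 10.67.

≈ 10.7 revolutions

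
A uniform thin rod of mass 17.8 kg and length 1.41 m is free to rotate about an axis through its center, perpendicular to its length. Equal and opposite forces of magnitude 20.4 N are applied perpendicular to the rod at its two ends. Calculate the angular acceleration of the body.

I = (1/12)ML² = (1/12)(17.8)(1.41)² = 2.949 kg·m².
The couple gives τ = F·(L/2) + F·(L/2) = F L = (20.4)(1.41) = 28.76 N·m.
From τ = Iα: α = 28.76/2.949 = 9.754 rad/s².

α ≈ 9.75 rad/s²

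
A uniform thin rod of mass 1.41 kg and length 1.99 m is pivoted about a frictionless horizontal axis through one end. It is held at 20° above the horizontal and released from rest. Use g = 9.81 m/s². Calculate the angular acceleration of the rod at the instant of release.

α ≈ 6.95 rad/s²

About the pivot, I = (1/3)ML² = (1/3)(1.41)(1.99)² = 1.861 kg·m².
The weight acts at the center, a distance L/2 = 0.9950 m from the pivot; τ = Mg(L/2) cos 20° = 12.93 N·m.
α = τ/I = 12.93/1.861 = 6.949 rad/s².
(Equivalently α = (3g/(2L)) cos 20° = 6.949 rad/s².)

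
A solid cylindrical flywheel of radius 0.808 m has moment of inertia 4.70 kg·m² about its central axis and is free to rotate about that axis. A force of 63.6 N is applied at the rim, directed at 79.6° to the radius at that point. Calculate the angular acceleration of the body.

α ≈ 10.8 rad/s²

Only the tangential component produces torque: τ = F R sinθ = (63.6)(0.808) sin 79.6° = 50.54 N·m.
From τ = Iα: α = 50.54/4.700 = 10.75 rad/s².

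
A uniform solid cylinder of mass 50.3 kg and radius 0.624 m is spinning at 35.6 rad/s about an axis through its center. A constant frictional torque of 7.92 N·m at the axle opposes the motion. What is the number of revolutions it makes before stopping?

≈ 125 revolutions

I = ½MR² = (1/2)(50.3)(0.624)² = 9.793 kg·m².
The net torque has magnitude 7.92 N·m, opposing ω.
|α| = τ/I = 7.920/9.793 = 0.8088 rad/s² (deceleration).
ω² = ω₀² − 2|α|θ with ω = 0 ⇒ θ = ω₀²/(2|α|) = 783.5 rad = 124.7 rev.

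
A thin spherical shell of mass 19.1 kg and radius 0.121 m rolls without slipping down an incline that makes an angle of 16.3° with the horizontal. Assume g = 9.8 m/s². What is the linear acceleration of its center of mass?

a ≈ 1.65 m/s²

Translation along the incline: Mg sinθ − f = Ma.
Rotation about the center: fR = Iα with I = (2/3)MR². No-slip gives a = αR, so f = (I/R²)a = (2/3)M a.
Substituting: Mg sinθ = (1 + 0.6667)Ma, so a = g sinθ/(1 + 0.6667) = (9.8) sin 16.3° / 1.667 = 1.650 m/s².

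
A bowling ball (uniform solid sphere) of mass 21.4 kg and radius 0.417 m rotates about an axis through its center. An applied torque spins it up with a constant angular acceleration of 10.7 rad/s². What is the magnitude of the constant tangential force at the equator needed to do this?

I = (2/5)MR² = (2/5)(21.4)(0.417)² = 1.488 kg·m².
The required torque is τ = Iα = (1.488)(10.70) = 15.93 N·m.
A tangential force at the equator gives τ = FR, so F = τ/R = 15.93/0.417 = 38.19 N.

F ≈ 38.2 N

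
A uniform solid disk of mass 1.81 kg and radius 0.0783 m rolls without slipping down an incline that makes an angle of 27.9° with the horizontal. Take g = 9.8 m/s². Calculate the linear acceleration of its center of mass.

a ≈ 3.06 m/s²

Translation along the incline: Mg sinθ − f = Ma.
Rotation about the center: fR = Iα with I = ½MR². No-slip gives a = αR, so f = (I/R²)a = (1/2)M a.
Substituting: Mg sinθ = (1 + 0.5000)Ma, so a = g sinθ/(1 + 0.5000) = (9.8) sin 27.9° / 1.500 = 3.057 m/s².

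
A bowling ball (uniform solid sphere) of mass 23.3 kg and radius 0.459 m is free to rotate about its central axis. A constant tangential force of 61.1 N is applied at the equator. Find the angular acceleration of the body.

I = (2/5)MR² = (2/5)(23.3)(0.459)² = 1.964 kg·m².
τ = F R = (61.1)(0.459) = 28.04 N·m.
Newton's second law for rotation, τ = Iα, gives α = τ/I = 28.04/1.964 = 14.28 rad/s².

α ≈ 14.3 rad/s²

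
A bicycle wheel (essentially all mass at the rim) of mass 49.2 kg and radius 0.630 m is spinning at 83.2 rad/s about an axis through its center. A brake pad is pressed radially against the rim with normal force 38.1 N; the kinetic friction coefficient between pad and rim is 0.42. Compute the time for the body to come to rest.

I = MR² = (49.2)(0.630)² = 19.53 kg·m².
Friction force f = μN = (0.42)(38.1) = 16.00 N at the rim; torque magnitude τ = fR = 10.08 N·m, opposing ω.
|α| = τ/I = 10.08/19.53 = 0.5163 rad/s² (deceleration).
0 = ω₀ − |α|t ⇒ t = ω₀/|α| = 83.2/0.5163 = 161.2 s.

t ≈ 161 s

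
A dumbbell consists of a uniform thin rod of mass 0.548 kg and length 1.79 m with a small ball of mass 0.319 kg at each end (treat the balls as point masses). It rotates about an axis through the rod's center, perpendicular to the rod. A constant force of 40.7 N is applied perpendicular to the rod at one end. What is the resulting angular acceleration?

I_rod = (1/12)ML² = (1/12)(0.548)(1.79)² = 0.1463 kg·m².
I_balls = 2·m·(L/2)² = 2(0.319)(0.8950)² = 0.5111 kg·m².
Total I = 0.6574 kg·m².
τ = F·(L/2) = (40.7)(0.895) = 36.43 N·m.
α = τ/I = 36.43/0.6574 = 55.41 rad/s².

α ≈ 55.4 rad/s²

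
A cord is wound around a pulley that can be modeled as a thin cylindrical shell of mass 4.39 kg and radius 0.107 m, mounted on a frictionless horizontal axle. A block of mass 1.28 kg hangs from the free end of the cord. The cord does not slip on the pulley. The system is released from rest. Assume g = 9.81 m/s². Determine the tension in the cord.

I = MR² = (4.39)(0.107)² = 0.05026 kg·m².
Block: mg − T = ma. Pulley: TR = Iα. No-slip: a = αR, so T = (I/R²)a = 4.390·a.
Then mg = (m + 4.390)a, so a = (1.28)(9.81)/(1.28 + 4.390) = 2.215 m/s².
T = 4.390·a = 9.722 N.

T ≈ 9.72 N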